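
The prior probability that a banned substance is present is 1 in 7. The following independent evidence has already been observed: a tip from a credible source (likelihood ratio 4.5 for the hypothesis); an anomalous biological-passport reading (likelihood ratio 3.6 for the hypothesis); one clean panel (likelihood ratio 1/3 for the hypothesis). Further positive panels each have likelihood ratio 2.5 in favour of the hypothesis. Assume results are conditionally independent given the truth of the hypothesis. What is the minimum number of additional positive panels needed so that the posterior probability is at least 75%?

2

Prior odds = (1/7)/(6/7) = 1/6.
Combined Bayes factor of the evidence already in hand = 4.5 × 3.6 × (1/3) = 5.4.
Odds after that evidence = (1/6) × 5.4 = 0.9.
Target odds = 0.75/0.25 = 3.
Need 2.5ⁿ ≥ 3 ÷ 0.9 = 10/3.
2.5¹ = 2.5 falls short of 10/3 but 2.5² = 6.25 reaches it, so n = 2.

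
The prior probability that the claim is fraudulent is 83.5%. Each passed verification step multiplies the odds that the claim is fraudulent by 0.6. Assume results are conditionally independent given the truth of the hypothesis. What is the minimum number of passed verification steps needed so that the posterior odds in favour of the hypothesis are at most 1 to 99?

13

Prior odds = 0.835/0.165 = 167/33.
Likelihood ratio per passed verification step = 0.6.
Target odds = 1/99.
Need (167/33) × 0.6ⁿ ≤ 1/99, i.e. 0.6ⁿ ≤ 1/501.
0.6¹² = 531441/244140625 is still above 1/501 but 0.6¹³ ≈0.00130607 is at or below it, so n = 13.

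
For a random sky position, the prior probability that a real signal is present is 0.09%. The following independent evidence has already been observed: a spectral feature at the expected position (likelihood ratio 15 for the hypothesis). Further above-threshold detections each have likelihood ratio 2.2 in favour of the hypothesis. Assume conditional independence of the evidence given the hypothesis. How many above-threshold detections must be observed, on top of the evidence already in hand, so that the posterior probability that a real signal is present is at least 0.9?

9

Prior odds = 0.0009/0.9991 = 9/9991.
Bayes factor of the evidence already in hand = 15.
Odds after that evidence = (9/9991) × 15 = 135/9991.
Target odds = 0.9/0.1 = 9.
Need 2.2ⁿ ≥ 9 ÷ (135/9991) = 9991/15.
2.2⁸ = 214358881/390625 falls short of 9991/15 but 2.2⁹ ≈1207.27 reaches it, so n = 9.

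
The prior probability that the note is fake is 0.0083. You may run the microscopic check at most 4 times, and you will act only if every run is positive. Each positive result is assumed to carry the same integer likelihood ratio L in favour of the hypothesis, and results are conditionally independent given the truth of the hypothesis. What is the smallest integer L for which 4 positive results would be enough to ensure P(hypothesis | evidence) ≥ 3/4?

Prior odds = 0.0083/0.9917 = 83/9917.
Target odds = 0.75/0.25 = 3.
Need L⁴ ≥ 3 ÷ (83/9917) = 29751/83.
4⁴ = 256 < 29751/83 ≤ 625 = 5⁴, so L = 5.

5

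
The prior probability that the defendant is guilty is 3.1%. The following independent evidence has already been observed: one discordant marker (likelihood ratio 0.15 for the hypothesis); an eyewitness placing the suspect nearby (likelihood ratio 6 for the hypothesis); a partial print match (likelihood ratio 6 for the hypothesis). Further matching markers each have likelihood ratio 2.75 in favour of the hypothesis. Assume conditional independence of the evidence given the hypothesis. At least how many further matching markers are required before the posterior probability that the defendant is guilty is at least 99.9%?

9

Prior odds = 0.031/0.969 = 31/969.
Combined Bayes factor of the evidence already in hand = 0.15 × 6 × 6 = 5.4.
Odds after that evidence = (31/969) × 5.4 = 279/1615.
Target odds = 0.999/0.001 = 999.
Need 2.75ⁿ ≥ 999 ÷ (279/1615) = 179265/31.
2.75⁸ = 214358881/65536 falls short of 179265/31 but 2.75⁹ ≈8994.86 reaches it, so n = 9.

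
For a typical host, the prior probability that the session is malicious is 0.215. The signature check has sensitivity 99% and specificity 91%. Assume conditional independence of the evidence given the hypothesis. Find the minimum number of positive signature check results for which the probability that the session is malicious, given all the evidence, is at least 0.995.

3

Prior odds = 0.215/0.785 = 43/157.
False-positive rate = 1 − 0.91 = 0.09; likelihood ratio of a positive = 0.99/0.09 = 11.
Target posterior odds = 0.995/0.005 = 199.
Require 11ⁿ ≥ 199 ÷ (43/157) = 31243/43.
11² = 121 falls short of 31243/43 but 11³ = 1331 reaches it, so n = 3.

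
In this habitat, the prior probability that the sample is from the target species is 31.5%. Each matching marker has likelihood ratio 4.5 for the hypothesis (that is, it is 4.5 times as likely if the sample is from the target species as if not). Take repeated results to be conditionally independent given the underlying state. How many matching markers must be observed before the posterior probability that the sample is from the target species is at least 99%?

4

Prior odds: 0.315 ÷ 0.685 = 63/137.
Likelihood ratio per matching marker = 4.5.
Target odds: 0.99 ÷ 0.01 = 99.
Require 4.5ⁿ ≥ 99 ÷ (63/137) = 1507/7.
4.5³ = 91.125 falls short of 1507/7 but 4.5⁴ = 410.0625 reaches it, so n = 4.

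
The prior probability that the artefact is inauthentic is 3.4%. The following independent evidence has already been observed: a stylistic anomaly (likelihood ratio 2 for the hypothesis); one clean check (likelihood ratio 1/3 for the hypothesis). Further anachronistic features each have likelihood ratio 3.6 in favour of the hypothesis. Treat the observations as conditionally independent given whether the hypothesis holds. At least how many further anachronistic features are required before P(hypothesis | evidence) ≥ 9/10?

Prior odds = 0.034/0.966 = 17/483.
Combined Bayes factor of the evidence already in hand = 2 × (1/3) = 2/3.
Odds after that evidence = (17/483) × 2/3 = 34/1449.
Target odds = 0.9/0.1 = 9.
Need 3.6ⁿ ≥ 9 ÷ (34/1449) = 13041/34.
3.6⁴ = 167.9616 falls short of 13041/34 but 3.6⁵ = 604.66176 reaches it, so n = 5.

5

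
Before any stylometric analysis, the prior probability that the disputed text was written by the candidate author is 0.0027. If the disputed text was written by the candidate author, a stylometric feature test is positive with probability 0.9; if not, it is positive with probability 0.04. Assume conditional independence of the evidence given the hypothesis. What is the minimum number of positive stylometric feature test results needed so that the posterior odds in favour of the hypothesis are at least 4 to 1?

Prior odds: 0.0027 ÷ 0.9973 = 27/9973.
Likelihood ratio of a positive = 0.9/0.04 = 22.5.
Target odds = 4.
Require 22.5ⁿ ≥ 4 ÷ (27/9973) = 39892/27.
22.5² = 506.25 falls short of 39892/27 but 22.5³ = 11390.625 reaches it, so n = 3.

3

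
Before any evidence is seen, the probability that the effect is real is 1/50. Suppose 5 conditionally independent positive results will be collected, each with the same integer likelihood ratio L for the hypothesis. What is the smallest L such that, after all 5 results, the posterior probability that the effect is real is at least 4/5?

3

Prior odds = 0.02/0.98 = 1/49.
Target odds = 0.8/0.2 = 4.
Need L⁵ ≥ 4 ÷ (1/49) = 196.
2⁵ = 32 < 196 ≤ 243 = 3⁵, so L = 3.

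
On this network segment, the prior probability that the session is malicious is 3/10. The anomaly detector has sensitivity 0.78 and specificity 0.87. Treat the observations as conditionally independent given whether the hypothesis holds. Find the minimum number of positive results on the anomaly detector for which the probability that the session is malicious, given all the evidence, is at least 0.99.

Prior odds = 0.3/0.7 = 3/7.
False-positive rate = 1 − 0.87 = 0.13; likelihood ratio of a positive = 0.78/0.13 = 6.
Target odds: 0.99 ÷ 0.01 = 99.
Require 6ⁿ ≥ 99 ÷ (3/7) = 231.
6³ = 216 falls short of 231 but 6⁴ = 1296 reaches it, so n = 4.

4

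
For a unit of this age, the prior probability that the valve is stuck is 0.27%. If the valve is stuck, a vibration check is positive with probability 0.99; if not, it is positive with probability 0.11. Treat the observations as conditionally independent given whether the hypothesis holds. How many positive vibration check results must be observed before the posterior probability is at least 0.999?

6

Prior odds: 0.0027 ÷ 0.9973 = 27/9973.
Likelihood ratio of a positive = 0.99/0.11 = 9.
Target posterior odds = 0.999/0.001 = 999.
Need (27/9973) × 9ⁿ ≥ 999, i.e. 9ⁿ ≥ 369001.
9⁵ = 59049 falls short of 369001 but 9⁶ = 531441 reaches it, so n = 6.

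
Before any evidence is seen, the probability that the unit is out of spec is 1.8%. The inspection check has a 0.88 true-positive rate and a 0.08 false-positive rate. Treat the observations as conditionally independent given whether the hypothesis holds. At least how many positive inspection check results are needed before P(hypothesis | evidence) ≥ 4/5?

3

Prior odds: 0.018 ÷ 0.982 = 9/491.
Likelihood ratio of a positive result = 0.88/0.08 = 11.
Target odds: 0.8 ÷ 0.2 = 4.
Require 11ⁿ ≥ 4 ÷ (9/491) = 1964/9.
11² = 121 falls short of 1964/9 but 11³ = 1331 reaches it, so n = 3.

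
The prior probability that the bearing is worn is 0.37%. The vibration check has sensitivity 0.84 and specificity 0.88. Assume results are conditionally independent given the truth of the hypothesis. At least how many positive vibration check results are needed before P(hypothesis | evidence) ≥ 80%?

4

Prior odds: 0.0037 ÷ 0.9963 = 37/9963.
False-positive rate = 1 − 0.88 = 0.12; likelihood ratio of a positive = 0.84/0.12 = 7.
Target posterior odds = 0.8/0.2 = 4.
Require 7ⁿ ≥ 4 ÷ (37/9963) = 39852/37.
7³ = 343 falls short of 39852/37 but 7⁴ = 2401 reaches it, so n = 4.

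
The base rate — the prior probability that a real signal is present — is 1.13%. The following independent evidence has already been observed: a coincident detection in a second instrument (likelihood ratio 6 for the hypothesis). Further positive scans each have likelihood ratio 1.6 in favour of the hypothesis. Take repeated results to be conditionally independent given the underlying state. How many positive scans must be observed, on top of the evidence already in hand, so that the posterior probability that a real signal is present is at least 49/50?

Prior odds = 0.0113/0.9887 = 113/9887.
Bayes factor of the evidence already in hand = 6.
Odds after that evidence = (113/9887) × 6 = 678/9887.
Target odds = 0.98/0.02 = 49.
Need 1.6ⁿ ≥ 49 ÷ (678/9887) = 484463/678.
1.6¹³ ≈450.36 falls short of 484463/678 but 1.6¹⁴ ≈720.576 reaches it, so n = 14.

14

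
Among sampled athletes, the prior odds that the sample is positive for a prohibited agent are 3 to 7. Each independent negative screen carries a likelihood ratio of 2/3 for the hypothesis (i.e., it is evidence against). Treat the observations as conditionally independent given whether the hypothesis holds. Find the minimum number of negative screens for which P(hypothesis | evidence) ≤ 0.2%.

14

Prior odds = 3/7.
Likelihood ratio per negative screen = 2/3.
Target odds: 0.002 ÷ 0.998 = 1/499.
Require (2/3)ⁿ ≤ 1/499 ÷ (3/7) = 7/1497.
(2/3)¹³ = 8192/1594323 is still above 7/1497 but (2/3)¹⁴ = 16384/4782969 is at or below it, so n = 14.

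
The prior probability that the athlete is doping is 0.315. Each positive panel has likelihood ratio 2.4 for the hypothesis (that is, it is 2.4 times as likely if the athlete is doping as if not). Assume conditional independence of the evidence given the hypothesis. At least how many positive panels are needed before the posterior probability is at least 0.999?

9

Prior odds: 0.315 ÷ 0.685 = 63/137.
Likelihood ratio per positive panel = 2.4.
Target odds: 0.999 ÷ 0.001 = 999.
Need (63/137) × 2.4ⁿ ≥ 999, i.e. 2.4ⁿ ≥ 15207/7.
2.4⁸ = 429981696/390625 falls short of 15207/7 but 2.4⁹ ≈2641.81 reaches it, so n = 9.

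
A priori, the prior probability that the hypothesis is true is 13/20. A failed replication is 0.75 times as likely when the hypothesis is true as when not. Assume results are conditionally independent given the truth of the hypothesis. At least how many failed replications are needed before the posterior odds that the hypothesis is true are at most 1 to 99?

19

Prior odds: 0.65 ÷ 0.35 = 13/7.
Likelihood ratio per failed replication = 0.75.
Target odds = 1/99.
Require 0.75ⁿ ≤ 1/99 ÷ (13/7) = 7/1287.
0.75¹⁸ ≈0.00563771 is still above 7/1287 but 0.75¹⁹ ≈0.00422828 is at or below it, so n = 19.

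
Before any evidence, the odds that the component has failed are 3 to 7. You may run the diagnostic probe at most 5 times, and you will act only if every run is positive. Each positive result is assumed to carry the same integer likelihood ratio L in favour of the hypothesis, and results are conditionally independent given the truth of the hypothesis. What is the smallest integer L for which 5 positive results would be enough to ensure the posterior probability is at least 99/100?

Prior odds = 3/7.
Target odds = 0.99/0.01 = 99.
Need L⁵ ≥ 99 ÷ (3/7) = 231.
2⁵ = 32 < 231 ≤ 243 = 3⁵, so L = 3.

3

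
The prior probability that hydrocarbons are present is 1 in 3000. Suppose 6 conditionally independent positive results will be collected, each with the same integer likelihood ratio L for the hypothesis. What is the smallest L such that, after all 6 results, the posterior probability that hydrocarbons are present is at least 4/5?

5

Prior odds = (1/3000)/(2999/3000) = 1/2999.
Target odds = 0.8/0.2 = 4.
Need L⁶ ≥ 4 ÷ (1/2999) = 11996.
4⁶ = 4096 < 11996 ≤ 15625 = 5⁶, so L = 5.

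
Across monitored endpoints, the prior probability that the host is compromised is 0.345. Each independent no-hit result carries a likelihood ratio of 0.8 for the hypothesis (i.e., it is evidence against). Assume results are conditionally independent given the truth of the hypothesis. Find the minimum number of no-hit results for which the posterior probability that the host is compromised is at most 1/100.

Prior odds: 0.345 ÷ 0.655 = 69/131.
Likelihood ratio per no-hit result = 0.8.
Target odds: 0.01 ÷ 0.99 = 1/99.
Need (69/131) × 0.8ⁿ ≤ 1/99, i.e. 0.8ⁿ ≤ 131/6831.
0.8¹⁷ ≈0.022518 is still above 131/6831 but 0.8¹⁸ ≈0.0180144 is at or below it, so n = 18.

18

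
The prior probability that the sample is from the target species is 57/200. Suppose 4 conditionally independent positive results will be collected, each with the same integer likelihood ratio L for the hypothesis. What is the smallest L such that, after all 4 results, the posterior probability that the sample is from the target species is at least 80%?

2

Prior odds = 0.285/0.715 = 57/143.
Target odds = 0.8/0.2 = 4.
Need L⁴ ≥ 4 ÷ (57/143) = 572/57.
1⁴ = 1 < 572/57 ≤ 16 = 2⁴, so L = 2.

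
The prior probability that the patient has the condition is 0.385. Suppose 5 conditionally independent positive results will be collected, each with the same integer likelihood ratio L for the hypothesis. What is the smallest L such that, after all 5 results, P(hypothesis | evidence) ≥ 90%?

2

Prior odds = 0.385/0.615 = 77/123.
Target odds = 0.9/0.1 = 9.
Need L⁵ ≥ 9 ÷ (77/123) = 1107/77.
1⁵ = 1 < 1107/77 ≤ 32 = 2⁵, so L = 2.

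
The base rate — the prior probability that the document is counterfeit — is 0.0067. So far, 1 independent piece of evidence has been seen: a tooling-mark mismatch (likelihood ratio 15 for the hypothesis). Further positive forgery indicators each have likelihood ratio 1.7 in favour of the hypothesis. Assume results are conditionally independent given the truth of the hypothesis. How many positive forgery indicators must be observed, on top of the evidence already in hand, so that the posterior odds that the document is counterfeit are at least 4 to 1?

Prior odds = 0.0067/0.9933 = 67/9933.
Bayes factor of the evidence already in hand = 15.
Odds after that evidence = (67/9933) × 15 = 335/3311.
Target odds = 4.
Need 1.7ⁿ ≥ 4 ÷ (335/3311) = 13244/335.
1.7⁶ = 24137569/1000000 falls short of 13244/335 but 1.7⁷ = 410338673/10000000 reaches it, so n = 7.

7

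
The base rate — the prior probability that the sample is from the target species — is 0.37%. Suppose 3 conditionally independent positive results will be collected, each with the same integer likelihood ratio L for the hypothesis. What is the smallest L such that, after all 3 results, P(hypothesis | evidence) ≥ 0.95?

18

Prior odds = 0.0037/0.9963 = 37/9963.
Target odds = 0.95/0.05 = 19.
Need L³ ≥ 19 ÷ (37/9963) = 189297/37.
17³ = 4913 < 189297/37 ≤ 5832 = 18³, so L = 18.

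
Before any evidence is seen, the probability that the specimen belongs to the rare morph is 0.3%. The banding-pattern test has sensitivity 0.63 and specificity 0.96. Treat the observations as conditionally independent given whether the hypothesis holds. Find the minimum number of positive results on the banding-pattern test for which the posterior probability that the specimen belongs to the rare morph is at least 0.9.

3

Prior odds: 0.003 ÷ 0.997 = 3/997.
False-positive rate = 1 − 0.96 = 0.04; likelihood ratio of a positive = 0.63/0.04 = 15.75.
Target posterior odds = 0.9/0.1 = 9.
Need (3/997) × 15.75ⁿ ≥ 9, i.e. 15.75ⁿ ≥ 2991.
15.75² = 248.0625 falls short of 2991 but 15.75³ = 3906.984375 reaches it, so n = 3.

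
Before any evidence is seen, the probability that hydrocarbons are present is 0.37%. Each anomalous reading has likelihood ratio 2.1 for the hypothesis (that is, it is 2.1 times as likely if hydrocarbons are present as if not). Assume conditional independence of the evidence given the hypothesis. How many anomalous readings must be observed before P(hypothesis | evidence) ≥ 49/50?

Prior odds = 0.0037/0.9963 = 37/9963.
Likelihood ratio per anomalous reading = 2.1.
Target posterior odds = 0.98/0.02 = 49.
Need (37/9963) × 2.1ⁿ ≥ 49, i.e. 2.1ⁿ ≥ 488187/37.
2.1¹² ≈7355.83 falls short of 488187/37 but 2.1¹³ ≈15447.2 reaches it, so n = 13.

13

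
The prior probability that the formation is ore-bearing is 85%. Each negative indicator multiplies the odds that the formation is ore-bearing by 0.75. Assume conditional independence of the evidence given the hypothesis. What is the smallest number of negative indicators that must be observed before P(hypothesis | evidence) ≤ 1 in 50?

Prior odds = 0.85/0.15 = 17/3.
Likelihood ratio per negative indicator = 0.75.
Target odds: 0.02 ÷ 0.98 = 1/49.
Require 0.75ⁿ ≤ 1/49 ÷ (17/3) = 3/833.
0.75¹⁹ ≈0.00422828 is still above 3/833 but 0.75²⁰ ≈0.00317121 is at or below it, so n = 20.

20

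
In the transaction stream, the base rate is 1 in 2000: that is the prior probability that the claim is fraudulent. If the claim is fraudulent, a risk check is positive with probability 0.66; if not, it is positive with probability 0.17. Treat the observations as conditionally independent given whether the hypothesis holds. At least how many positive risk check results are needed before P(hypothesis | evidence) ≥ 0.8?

Prior odds = 0.0005/0.9995 = 1/1999.
Likelihood ratio of a positive = 0.66/0.17 = 66/17.
Target odds: 0.8 ÷ 0.2 = 4.
Need (1/1999) × (66/17)ⁿ ≥ 4, i.e. (66/17)ⁿ ≥ 7996.
(66/17)⁶ ≈3424.29 falls short of 7996 but (66/17)⁷ ≈13294.3 reaches it, so n = 7.

7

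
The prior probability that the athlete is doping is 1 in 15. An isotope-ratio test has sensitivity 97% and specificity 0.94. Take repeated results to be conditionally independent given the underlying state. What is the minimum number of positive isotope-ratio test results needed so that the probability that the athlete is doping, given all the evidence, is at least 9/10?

Prior odds = (1/15)/(14/15) = 1/14.
False-positive rate = 1 − 0.94 = 0.06; likelihood ratio of a positive = 0.97/0.06 = 97/6.
Target odds: 0.9 ÷ 0.1 = 9.
Require (97/6)ⁿ ≥ 9 ÷ (1/14) = 126.
(97/6)¹ = 97/6 falls short of 126 but (97/6)² = 9409/36 reaches it, so n = 2.

2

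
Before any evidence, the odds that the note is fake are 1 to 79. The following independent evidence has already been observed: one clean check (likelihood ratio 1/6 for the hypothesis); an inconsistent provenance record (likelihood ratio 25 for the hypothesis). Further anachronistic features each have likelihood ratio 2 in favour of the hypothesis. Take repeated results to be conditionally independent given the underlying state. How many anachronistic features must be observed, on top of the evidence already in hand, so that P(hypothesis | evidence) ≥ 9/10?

Prior odds = 1/79.
Combined Bayes factor of the evidence already in hand = (1/6) × 25 = 25/6.
Odds after that evidence = (1/79) × 25/6 = 25/474.
Target odds = 0.9/0.1 = 9.
Need 2ⁿ ≥ 9 ÷ (25/474) = 170.64.
2⁷ = 128 falls short of 170.64 but 2⁸ = 256 reaches it, so n = 8.

8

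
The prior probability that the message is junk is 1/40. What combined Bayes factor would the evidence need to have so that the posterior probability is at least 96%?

Prior odds = 0.025/0.975 = 1/39.
Target odds = 0.96/0.04 = 24.
Required Bayes factor = 24 ÷ (1/39) = 936.

936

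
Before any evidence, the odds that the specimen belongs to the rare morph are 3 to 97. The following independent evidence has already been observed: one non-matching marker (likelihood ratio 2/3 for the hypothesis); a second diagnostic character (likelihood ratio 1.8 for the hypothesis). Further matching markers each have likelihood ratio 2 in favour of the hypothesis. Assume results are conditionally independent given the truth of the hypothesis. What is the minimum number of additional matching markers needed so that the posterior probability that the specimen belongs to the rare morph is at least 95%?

9

Prior odds = 3/97.
Combined Bayes factor of the evidence already in hand = (2/3) × 1.8 = 1.2.
Odds after that evidence = (3/97) × 1.2 = 18/485.
Target odds = 0.95/0.05 = 19.
Need 2ⁿ ≥ 19 ÷ (18/485) = 9215/18.
2⁸ = 256 falls short of 9215/18 but 2⁹ = 512 reaches it, so n = 9.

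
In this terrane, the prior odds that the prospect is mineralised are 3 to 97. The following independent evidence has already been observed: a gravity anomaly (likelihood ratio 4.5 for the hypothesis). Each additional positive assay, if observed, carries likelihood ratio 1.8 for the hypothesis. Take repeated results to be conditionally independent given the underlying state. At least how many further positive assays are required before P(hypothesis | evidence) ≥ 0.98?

Prior odds = 3/97.
Bayes factor of the evidence already in hand = 4.5.
Odds after that evidence = (3/97) × 4.5 = 27/194.
Target odds = 0.98/0.02 = 49.
Need 1.8ⁿ ≥ 49 ÷ (27/194) = 9506/27.
1.8⁹ = 387420489/1953125 falls short of 9506/27 but 1.8¹⁰ ≈357.047 reaches it, so n = 10.

10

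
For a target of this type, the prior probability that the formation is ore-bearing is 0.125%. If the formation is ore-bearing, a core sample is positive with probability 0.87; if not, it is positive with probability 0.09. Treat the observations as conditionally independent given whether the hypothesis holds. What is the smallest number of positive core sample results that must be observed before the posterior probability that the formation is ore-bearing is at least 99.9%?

Prior odds = 0.00125/0.99875 = 1/799.
Likelihood ratio of a positive = 0.87/0.09 = 29/3.
Target odds: 0.999 ÷ 0.001 = 999.
Require (29/3)ⁿ ≥ 999 ÷ (1/799) = 798201.
(29/3)⁵ = 20511149/243 falls short of 798201 but (29/3)⁶ = 594823321/729 reaches it, so n = 6.

6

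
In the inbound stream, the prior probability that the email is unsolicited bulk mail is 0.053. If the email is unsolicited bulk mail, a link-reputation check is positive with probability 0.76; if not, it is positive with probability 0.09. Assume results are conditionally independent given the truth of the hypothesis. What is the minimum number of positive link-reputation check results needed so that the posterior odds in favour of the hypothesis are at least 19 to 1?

Prior odds = 0.053/0.947 = 53/947.
Likelihood ratio of a positive = 0.76/0.09 = 76/9.
Target odds = 19.
Require (76/9)ⁿ ≥ 19 ÷ (53/947) = 17993/53.
(76/9)² = 5776/81 falls short of 17993/53 but (76/9)³ = 438976/729 reaches it, so n = 3.

3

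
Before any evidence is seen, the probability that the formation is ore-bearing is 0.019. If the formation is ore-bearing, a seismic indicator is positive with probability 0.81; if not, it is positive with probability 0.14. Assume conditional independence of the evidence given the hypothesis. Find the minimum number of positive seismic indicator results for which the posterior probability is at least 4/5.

Prior odds = 0.019/0.981 = 19/981.
Likelihood ratio of a positive = 0.81/0.14 = 81/14.
Target odds: 0.8 ÷ 0.2 = 4.
Need (19/981) × (81/14)ⁿ ≥ 4, i.e. (81/14)ⁿ ≥ 3924/19.
(81/14)³ = 531441/2744 falls short of 3924/19 but (81/14)⁴ = 43046721/38416 reaches it, so n = 4.

4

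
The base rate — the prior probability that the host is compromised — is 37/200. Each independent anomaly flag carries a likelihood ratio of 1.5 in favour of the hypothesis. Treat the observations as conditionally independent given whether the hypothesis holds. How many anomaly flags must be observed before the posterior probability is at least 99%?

Prior odds = 0.185/0.815 = 37/163.
Likelihood ratio per anomaly flag = 1.5.
Target posterior odds = 0.99/0.01 = 99.
Need (37/163) × 1.5ⁿ ≥ 99, i.e. 1.5ⁿ ≥ 16137/37.
1.5¹⁴ = 4782969/16384 falls short of 16137/37 but 1.5¹⁵ = 14348907/32768 reaches it, so n = 15.

15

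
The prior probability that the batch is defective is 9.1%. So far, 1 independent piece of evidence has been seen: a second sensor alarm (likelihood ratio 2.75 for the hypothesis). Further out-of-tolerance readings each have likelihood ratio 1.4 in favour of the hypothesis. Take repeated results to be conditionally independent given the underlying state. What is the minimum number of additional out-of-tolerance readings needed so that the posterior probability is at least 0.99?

Prior odds = 0.091/0.909 = 91/909.
Bayes factor of the evidence already in hand = 2.75.
Odds after that evidence = (91/909) × 2.75 = 1001/3636.
Target odds = 0.99/0.01 = 99.
Need 1.4ⁿ ≥ 99 ÷ (1001/3636) = 32724/91.
1.4¹⁷ ≈304.913 falls short of 32724/91 but 1.4¹⁸ ≈426.879 reaches it, so n = 18.

18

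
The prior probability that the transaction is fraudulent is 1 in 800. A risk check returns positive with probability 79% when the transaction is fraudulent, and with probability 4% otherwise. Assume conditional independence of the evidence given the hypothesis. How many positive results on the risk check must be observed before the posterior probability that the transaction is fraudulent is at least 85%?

Prior odds: 0.00125 ÷ 0.99875 = 1/799.
Likelihood ratio of a positive result = 0.79/0.04 = 19.75.
Target odds: 0.85 ÷ 0.15 = 17/3.
Need (1/799) × 19.75ⁿ ≥ 17/3, i.e. 19.75ⁿ ≥ 13583/3.
19.75² = 390.0625 falls short of 13583/3 but 19.75³ = 7703.734375 reaches it, so n = 3.

3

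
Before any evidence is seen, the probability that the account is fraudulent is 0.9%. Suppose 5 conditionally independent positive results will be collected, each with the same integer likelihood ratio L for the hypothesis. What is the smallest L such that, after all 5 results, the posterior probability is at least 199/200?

Prior odds = 0.009/0.991 = 9/991.
Target odds = 0.995/0.005 = 199.
Need L⁵ ≥ 199 ÷ (9/991) = 197209/9.
7⁵ = 16807 < 197209/9 ≤ 32768 = 8⁵, so L = 8.

8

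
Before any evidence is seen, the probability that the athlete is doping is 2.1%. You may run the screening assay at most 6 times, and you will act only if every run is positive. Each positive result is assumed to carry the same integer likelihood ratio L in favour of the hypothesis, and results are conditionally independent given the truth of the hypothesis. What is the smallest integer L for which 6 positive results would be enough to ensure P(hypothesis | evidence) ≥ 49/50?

4

Prior odds = 0.021/0.979 = 21/979.
Target odds = 0.98/0.02 = 49.
Need L⁶ ≥ 49 ÷ (21/979) = 6853/3.
3⁶ = 729 < 6853/3 ≤ 4096 = 4⁶, so L = 4.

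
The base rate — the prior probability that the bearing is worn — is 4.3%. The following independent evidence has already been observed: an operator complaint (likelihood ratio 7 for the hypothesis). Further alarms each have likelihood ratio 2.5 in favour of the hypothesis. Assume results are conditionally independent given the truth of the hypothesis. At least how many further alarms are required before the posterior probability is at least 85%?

4

Prior odds = 0.043/0.957 = 43/957.
Bayes factor of the evidence already in hand = 7.
Odds after that evidence = (43/957) × 7 = 301/957.
Target odds = 0.85/0.15 = 17/3.
Need 2.5ⁿ ≥ 17/3 ÷ (301/957) = 5423/301.
2.5³ = 15.625 falls short of 5423/301 but 2.5⁴ = 39.0625 reaches it, so n = 4.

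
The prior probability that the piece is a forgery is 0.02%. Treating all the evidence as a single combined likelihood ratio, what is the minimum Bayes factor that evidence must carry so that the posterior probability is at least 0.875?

Prior odds = 0.0002/0.9998 = 1/4999.
Target odds = 0.875/0.125 = 7.
Required Bayes factor = 7 ÷ (1/4999) = 34993.

34993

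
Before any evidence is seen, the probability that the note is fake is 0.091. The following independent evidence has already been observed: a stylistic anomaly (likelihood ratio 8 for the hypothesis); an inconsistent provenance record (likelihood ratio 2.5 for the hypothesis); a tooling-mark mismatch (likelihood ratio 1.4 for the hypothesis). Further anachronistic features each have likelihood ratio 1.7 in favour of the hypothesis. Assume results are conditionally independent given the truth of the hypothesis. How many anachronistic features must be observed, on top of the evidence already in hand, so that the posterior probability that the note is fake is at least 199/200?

Prior odds = 0.091/0.909 = 91/909.
Combined Bayes factor of the evidence already in hand = 8 × 2.5 × 1.4 = 28.
Odds after that evidence = (91/909) × 28 = 2548/909.
Target odds = 0.995/0.005 = 199.
Need 1.7ⁿ ≥ 199 ÷ (2548/909) = 180891/2548.
1.7⁸ ≈69.7576 falls short of 180891/2548 but 1.7⁹ ≈118.588 reaches it, so n = 9.

9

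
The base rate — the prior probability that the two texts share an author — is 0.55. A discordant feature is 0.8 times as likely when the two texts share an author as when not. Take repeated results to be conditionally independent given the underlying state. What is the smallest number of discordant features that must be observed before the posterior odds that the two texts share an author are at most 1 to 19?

Prior odds: 0.55 ÷ 0.45 = 11/9.
Likelihood ratio per discordant feature = 0.8.
Target odds = 1/19.
Need (11/9) × 0.8ⁿ ≤ 1/19, i.e. 0.8ⁿ ≤ 9/209.
0.8¹⁴ ≈0.0439805 is still above 9/209 but 0.8¹⁵ ≈0.0351844 is at or below it, so n = 15.

15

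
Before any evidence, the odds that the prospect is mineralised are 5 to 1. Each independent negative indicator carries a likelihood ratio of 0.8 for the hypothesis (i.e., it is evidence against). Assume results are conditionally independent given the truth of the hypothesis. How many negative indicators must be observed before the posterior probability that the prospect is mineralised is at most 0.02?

Prior odds = 5.
Likelihood ratio per negative indicator = 0.8.
Target posterior odds = 0.02/0.98 = 1/49.
Need 5 × 0.8ⁿ ≤ 1/49, i.e. 0.8ⁿ ≤ 1/245.
0.8²⁴ ≈0.00472237 is still above 1/245 but 0.8²⁵ ≈0.00377789 is at or below it, so n = 25.

25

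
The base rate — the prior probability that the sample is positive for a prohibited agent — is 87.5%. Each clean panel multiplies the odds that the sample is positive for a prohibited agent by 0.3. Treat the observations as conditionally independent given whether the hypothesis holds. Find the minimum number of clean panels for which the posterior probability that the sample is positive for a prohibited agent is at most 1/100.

Prior odds = 0.875/0.125 = 7.
Likelihood ratio per clean panel = 0.3.
Target odds: 0.01 ÷ 0.99 = 1/99.
Require 0.3ⁿ ≤ 1/99 ÷ 7 = 1/693.
0.3⁵ = 243/100000 is still above 1/693 but 0.3⁶ = 729/1000000 is at or below it, so n = 6.

6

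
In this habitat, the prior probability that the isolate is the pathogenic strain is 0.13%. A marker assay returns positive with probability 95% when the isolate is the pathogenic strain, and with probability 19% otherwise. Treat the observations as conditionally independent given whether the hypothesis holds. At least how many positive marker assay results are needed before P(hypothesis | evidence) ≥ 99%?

Prior odds: 0.0013 ÷ 0.9987 = 13/9987.
Likelihood ratio of a positive result = 0.95/0.19 = 5.
Target posterior odds = 0.99/0.01 = 99.
Require 5ⁿ ≥ 99 ÷ (13/9987) = 988713/13.
5⁶ = 15625 falls short of 988713/13 but 5⁷ = 78125 reaches it, so n = 7.

7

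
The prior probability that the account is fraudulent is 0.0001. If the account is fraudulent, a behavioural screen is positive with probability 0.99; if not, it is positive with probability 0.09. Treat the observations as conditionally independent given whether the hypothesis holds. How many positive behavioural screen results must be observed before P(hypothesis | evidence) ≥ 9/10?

Prior odds = 0.0001/0.9999 = 1/9999.
Likelihood ratio of a positive = 0.99/0.09 = 11.
Target posterior odds = 0.9/0.1 = 9.
Need (1/9999) × 11ⁿ ≥ 9, i.e. 11ⁿ ≥ 89991.
11⁴ = 14641 falls short of 89991 but 11⁵ = 161051 reaches it, so n = 5.

5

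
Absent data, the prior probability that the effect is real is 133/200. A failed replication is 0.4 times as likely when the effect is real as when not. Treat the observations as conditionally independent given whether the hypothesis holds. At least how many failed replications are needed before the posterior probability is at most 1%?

Prior odds = 0.665/0.335 = 133/67.
Likelihood ratio per failed replication = 0.4.
Target posterior odds = 0.01/0.99 = 1/99.
Need (133/67) × 0.4ⁿ ≤ 1/99, i.e. 0.4ⁿ ≤ 67/13167.
0.4⁵ = 0.01024 is still above 67/13167 but 0.4⁶ = 64/15625 is at or below it, so n = 6.

6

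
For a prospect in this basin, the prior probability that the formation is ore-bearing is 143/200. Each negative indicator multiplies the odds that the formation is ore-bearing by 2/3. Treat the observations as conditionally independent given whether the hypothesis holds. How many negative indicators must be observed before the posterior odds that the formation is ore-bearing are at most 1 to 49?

Prior odds: 0.715 ÷ 0.285 = 143/57.
Likelihood ratio per negative indicator = 2/3.
Target odds = 1/49.
Need (143/57) × (2/3)ⁿ ≤ 1/49, i.e. (2/3)ⁿ ≤ 57/7007.
(2/3)¹¹ = 2048/177147 is still above 57/7007 but (2/3)¹² = 4096/531441 is at or below it, so n = 12.

12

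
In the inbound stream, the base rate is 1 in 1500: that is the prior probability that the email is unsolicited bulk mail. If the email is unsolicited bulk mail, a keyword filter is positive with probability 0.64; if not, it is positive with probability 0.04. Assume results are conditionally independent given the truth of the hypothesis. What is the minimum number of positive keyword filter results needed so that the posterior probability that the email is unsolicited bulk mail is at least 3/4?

4

Prior odds: (1/1500) ÷ (1499/1500) = 1/1499.
Likelihood ratio of a positive = 0.64/0.04 = 16.
Target posterior odds = 0.75/0.25 = 3.
Need (1/1499) × 16ⁿ ≥ 3, i.e. 16ⁿ ≥ 4497.
16³ = 4096 falls short of 4497 but 16⁴ = 65536 reaches it, so n = 4.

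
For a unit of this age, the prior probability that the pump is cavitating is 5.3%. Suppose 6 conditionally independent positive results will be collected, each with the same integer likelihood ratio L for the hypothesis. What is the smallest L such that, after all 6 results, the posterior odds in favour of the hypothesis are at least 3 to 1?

2

Prior odds = 0.053/0.947 = 53/947.
Target odds = 3.
Need L⁶ ≥ 3 ÷ (53/947) = 2841/53.
1⁶ = 1 < 2841/53 ≤ 64 = 2⁶, so L = 2.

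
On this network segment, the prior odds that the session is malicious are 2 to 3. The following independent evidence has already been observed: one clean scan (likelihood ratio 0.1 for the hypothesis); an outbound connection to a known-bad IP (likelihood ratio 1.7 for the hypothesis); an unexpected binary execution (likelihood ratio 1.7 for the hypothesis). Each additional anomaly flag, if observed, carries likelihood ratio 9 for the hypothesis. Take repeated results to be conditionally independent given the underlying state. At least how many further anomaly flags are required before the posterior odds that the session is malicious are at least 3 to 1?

2

Prior odds = 2/3.
Combined Bayes factor of the evidence already in hand = 0.1 × 1.7 × 1.7 = 0.289.
Odds after that evidence = (2/3) × 0.289 = 289/1500.
Target odds = 3.
Need 9ⁿ ≥ 3 ÷ (289/1500) = 4500/289.
9¹ = 9 falls short of 4500/289 but 9² = 81 reaches it, so n = 2.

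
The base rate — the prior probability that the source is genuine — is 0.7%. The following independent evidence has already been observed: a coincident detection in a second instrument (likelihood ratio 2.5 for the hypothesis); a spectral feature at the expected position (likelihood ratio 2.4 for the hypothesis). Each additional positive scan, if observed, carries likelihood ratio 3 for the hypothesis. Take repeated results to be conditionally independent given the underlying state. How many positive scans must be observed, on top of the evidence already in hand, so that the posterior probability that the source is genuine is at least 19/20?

6

Prior odds = 0.007/0.993 = 7/993.
Combined Bayes factor of the evidence already in hand = 2.5 × 2.4 = 6.
Odds after that evidence = (7/993) × 6 = 14/331.
Target odds = 0.95/0.05 = 19.
Need 3ⁿ ≥ 19 ÷ (14/331) = 6289/14.
3⁵ = 243 falls short of 6289/14 but 3⁶ = 729 reaches it, so n = 6.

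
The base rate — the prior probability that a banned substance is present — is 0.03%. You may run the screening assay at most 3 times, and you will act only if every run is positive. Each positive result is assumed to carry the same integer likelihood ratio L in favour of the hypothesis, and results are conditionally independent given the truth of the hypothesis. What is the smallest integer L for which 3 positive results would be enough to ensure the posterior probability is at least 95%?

40

Prior odds = 0.0003/0.9997 = 3/9997.
Target odds = 0.95/0.05 = 19.
Need L³ ≥ 19 ÷ (3/9997) = 189943/3.
39³ = 59319 < 189943/3 ≤ 64000 = 40³, so L = 40.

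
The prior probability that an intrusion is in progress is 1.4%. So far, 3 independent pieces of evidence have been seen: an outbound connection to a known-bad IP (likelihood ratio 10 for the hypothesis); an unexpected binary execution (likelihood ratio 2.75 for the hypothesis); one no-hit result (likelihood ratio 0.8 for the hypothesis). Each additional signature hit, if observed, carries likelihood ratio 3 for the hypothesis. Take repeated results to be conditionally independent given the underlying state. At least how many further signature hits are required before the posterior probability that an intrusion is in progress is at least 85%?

3

Prior odds = 0.014/0.986 = 7/493.
Combined Bayes factor of the evidence already in hand = 10 × 2.75 × 0.8 = 22.
Odds after that evidence = (7/493) × 22 = 154/493.
Target odds = 0.85/0.15 = 17/3.
Need 3ⁿ ≥ 17/3 ÷ (154/493) = 8381/462.
3² = 9 falls short of 8381/462 but 3³ = 27 reaches it, so n = 3.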